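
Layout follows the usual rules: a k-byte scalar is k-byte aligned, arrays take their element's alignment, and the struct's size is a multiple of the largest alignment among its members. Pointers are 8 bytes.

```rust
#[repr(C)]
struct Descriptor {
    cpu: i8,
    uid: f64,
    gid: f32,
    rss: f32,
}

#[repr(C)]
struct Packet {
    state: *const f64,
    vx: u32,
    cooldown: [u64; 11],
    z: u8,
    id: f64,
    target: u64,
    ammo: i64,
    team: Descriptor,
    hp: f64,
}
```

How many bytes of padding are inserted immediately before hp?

0

Descriptor: 0..1  cpu  (1B, 1-aligned); 1..8  -- padding (7B); 8..16  uid  (8B, 8-aligned); 16..20  gid  (4B, 4-aligned); 20..24  rss  (4B, 4-aligned); sizeof = 24, alignof = 8
0..8  state  (8B, 8-aligned)
8..12  vx  (4B, 4-aligned)
12..16  -- padding (4B)
16..104  cooldown  (88B, 8-aligned)
104..105  z  (1B, 1-aligned)
105..112  -- padding (7B)
112..120  id  (8B, 8-aligned)
120..128  target  (8B, 8-aligned)
128..136  ammo  (8B, 8-aligned)
136..160  team  (24B, 8-aligned)
160..168  hp  (8B, 8-aligned)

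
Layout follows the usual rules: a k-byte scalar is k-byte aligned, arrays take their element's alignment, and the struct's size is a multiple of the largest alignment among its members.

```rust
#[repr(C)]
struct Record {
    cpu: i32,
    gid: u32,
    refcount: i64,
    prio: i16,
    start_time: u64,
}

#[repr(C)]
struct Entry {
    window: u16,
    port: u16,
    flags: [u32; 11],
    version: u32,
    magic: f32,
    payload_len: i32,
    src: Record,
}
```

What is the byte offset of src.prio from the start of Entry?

80

Record: 0..4  cpu  (4B, 4-aligned); 4..8  gid  (4B, 4-aligned); 8..16  refcount  (8B, 8-aligned); 16..18  prio  (2B, 2-aligned); 18..24  -- padding (6B); 24..32  start_time  (8B, 8-aligned); sizeof = 32, alignof = 8
0..2  window  (2B, 2-aligned)
2..4  port  (2B, 2-aligned)
4..48  flags  (44B, 4-aligned)
48..52  version  (4B, 4-aligned)
52..56  magic  (4B, 4-aligned)
56..60  payload_len  (4B, 4-aligned)
60..64  -- padding (4B)
64..96  src  (32B, 8-aligned)
within Record: prio at 16
64 + 16 = 80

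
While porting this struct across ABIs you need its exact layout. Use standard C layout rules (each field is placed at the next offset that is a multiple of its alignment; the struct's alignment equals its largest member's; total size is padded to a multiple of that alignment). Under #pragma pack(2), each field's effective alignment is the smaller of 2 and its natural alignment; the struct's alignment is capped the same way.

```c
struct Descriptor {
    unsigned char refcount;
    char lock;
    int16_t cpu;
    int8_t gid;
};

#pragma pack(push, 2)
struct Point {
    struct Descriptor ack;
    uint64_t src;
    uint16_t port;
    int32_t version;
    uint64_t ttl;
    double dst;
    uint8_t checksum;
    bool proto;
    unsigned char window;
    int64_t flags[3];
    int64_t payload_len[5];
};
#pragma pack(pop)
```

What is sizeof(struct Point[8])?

Descriptor: refcount at 0 (size 1, align 1) → ends 1; lock at 1 (size 1, align 1) → ends 2; cpu at 2 (size 2, align 2) → ends 4; gid at 4 (size 1, align 1) → ends 5; tail pad 1 to reach multiple of 2; total 6 bytes, alignment 2
ack at 0 (size 6, align 2) → ends 6
src at 6 (size 8, align 2) → ends 14
port at 14 (size 2, align 2) → ends 16
version at 16 (size 4, align 2) → ends 20
ttl at 20 (size 8, align 2) → ends 28
dst at 28 (size 8, align 2) → ends 36
checksum at 36 (size 1, align 1) → ends 37
proto at 37 (size 1, align 1) → ends 38
window at 38 (size 1, align 1) → ends 39
pad 1 to align 2 for flags
flags at 40 (size 24, align 2) → ends 64
payload_len at 64 (size 40, align 2) → ends 104
total 104 bytes, alignment 2
array of 8: 8 × 104 = 832

832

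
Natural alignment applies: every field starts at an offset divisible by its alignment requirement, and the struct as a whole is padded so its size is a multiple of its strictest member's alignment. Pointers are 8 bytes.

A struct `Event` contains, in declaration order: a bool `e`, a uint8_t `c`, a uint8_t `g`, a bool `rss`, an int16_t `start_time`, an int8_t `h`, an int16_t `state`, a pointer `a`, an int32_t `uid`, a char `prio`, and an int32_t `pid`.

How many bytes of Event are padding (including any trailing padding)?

14

0..1  e  (1B, 1-aligned)
1..2  c  (1B, 1-aligned)
2..3  g  (1B, 1-aligned)
3..4  rss  (1B, 1-aligned)
4..6  start_time  (2B, 2-aligned)
6..7  h  (1B, 1-aligned)
7..8  -- padding (1B)
8..10  state  (2B, 2-aligned)
10..16  -- padding (6B)
16..24  a  (8B, 8-aligned)
24..28  uid  (4B, 4-aligned)
28..29  prio  (1B, 1-aligned)
29..32  -- padding (3B)
32..36  pid  (4B, 4-aligned)
36..40  -- tail padding (4B)
sizeof = 40, alignof = 8
data bytes 26, size 40 → padding 14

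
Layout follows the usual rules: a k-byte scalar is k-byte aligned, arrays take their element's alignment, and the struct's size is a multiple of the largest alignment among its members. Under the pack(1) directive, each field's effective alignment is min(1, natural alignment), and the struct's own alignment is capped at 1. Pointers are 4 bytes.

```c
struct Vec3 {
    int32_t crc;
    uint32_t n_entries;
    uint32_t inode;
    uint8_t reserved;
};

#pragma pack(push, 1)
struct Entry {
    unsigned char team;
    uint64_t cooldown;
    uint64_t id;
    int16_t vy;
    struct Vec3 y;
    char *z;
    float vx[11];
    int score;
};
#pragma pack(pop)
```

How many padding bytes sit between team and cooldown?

Vec3: crc at 0 (size 4, align 4) → ends 4; n_entries at 4 (size 4, align 4) → ends 8; inode at 8 (size 4, align 4) → ends 12; reserved at 12 (size 1, align 1) → ends 13; tail pad 3 to reach multiple of 4; total 16 bytes, alignment 4
team at 0 (size 1, align 1) → ends 1
cooldown at 1 (size 8, align 1) → ends 9

0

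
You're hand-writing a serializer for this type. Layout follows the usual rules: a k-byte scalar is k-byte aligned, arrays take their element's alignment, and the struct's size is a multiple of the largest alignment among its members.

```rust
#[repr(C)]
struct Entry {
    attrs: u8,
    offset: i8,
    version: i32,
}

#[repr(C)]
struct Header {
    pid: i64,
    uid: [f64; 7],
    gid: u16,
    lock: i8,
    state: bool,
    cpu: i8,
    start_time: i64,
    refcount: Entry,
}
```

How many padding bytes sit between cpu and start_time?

Entry: @0: attrs [1B, align 1] → 1; @1: offset [1B, align 1] → 2; +2 pad (align 4); @4: version [4B, align 4] → 8; size 8, align 4
@0: pid [8B, align 8] → 8
@8: uid [56B, align 8] → 64
@64: gid [2B, align 2] → 66
@66: lock [1B, align 1] → 67
@67: state [1B, align 1] → 68
@68: cpu [1B, align 1] → 69
+3 pad (align 8)
@72: start_time [8B, align 8] → 80

3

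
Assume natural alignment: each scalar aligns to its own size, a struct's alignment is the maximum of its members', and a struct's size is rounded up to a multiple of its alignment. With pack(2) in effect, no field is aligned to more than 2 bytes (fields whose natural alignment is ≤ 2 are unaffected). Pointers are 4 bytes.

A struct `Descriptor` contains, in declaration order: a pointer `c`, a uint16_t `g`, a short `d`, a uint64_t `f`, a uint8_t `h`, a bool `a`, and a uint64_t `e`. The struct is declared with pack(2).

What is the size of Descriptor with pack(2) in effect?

26

@0: c [4B, align 2] → 4
@4: g [2B, align 2] → 6
@6: d [2B, align 2] → 8
@8: f [8B, align 2] → 16
@16: h [1B, align 1] → 17
@17: a [1B, align 1] → 18
@18: e [8B, align 2] → 26
size 26, align 2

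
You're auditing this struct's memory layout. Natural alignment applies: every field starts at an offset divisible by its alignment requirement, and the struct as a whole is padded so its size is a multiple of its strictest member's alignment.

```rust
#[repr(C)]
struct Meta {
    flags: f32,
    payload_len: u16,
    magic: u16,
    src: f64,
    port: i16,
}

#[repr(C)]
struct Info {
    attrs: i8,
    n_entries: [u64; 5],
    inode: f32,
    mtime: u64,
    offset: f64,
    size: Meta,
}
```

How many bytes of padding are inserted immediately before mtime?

4

Meta: flags at 0 (size 4, align 4) → ends 4; payload_len at 4 (size 2, align 2) → ends 6; magic at 6 (size 2, align 2) → ends 8; src at 8 (size 8, align 8) → ends 16; port at 16 (size 2, align 2) → ends 18; tail pad 6 to reach multiple of 8; total 24 bytes, alignment 8
attrs at 0 (size 1, align 1) → ends 1
pad 7 to align 8 for n_entries
n_entries at 8 (size 40, align 8) → ends 48
inode at 48 (size 4, align 4) → ends 52
pad 4 to align 8 for mtime
mtime at 56 (size 8, align 8) → ends 64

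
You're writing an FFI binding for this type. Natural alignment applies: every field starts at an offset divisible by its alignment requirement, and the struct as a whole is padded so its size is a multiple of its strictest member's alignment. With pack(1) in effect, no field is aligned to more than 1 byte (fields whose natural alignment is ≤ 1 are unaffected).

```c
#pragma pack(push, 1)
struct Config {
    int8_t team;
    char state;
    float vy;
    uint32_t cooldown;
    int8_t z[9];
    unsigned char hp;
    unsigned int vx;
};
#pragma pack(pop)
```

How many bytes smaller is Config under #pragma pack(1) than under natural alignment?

natural layout:
  team at 0 (size 1, align 1) → ends 1
  state at 1 (size 1, align 1) → ends 2
  pad 2 to align 4 for vy
  vy at 4 (size 4, align 4) → ends 8
  cooldown at 8 (size 4, align 4) → ends 12
  z at 12 (size 9, align 1) → ends 21
  hp at 21 (size 1, align 1) → ends 22
  pad 2 to align 4 for vx
  vx at 24 (size 4, align 4) → ends 28
  total 28 bytes, alignment 4
packed(1) layout:
  team at 0 (size 1, align 1) → ends 1
  state at 1 (size 1, align 1) → ends 2
  vy at 2 (size 4, align 1) → ends 6
  cooldown at 6 (size 4, align 1) → ends 10
  z at 10 (size 9, align 1) → ends 19
  hp at 19 (size 1, align 1) → ends 20
  vx at 20 (size 4, align 1) → ends 24
  total 24 bytes, alignment 1
28 − 24 = 4

4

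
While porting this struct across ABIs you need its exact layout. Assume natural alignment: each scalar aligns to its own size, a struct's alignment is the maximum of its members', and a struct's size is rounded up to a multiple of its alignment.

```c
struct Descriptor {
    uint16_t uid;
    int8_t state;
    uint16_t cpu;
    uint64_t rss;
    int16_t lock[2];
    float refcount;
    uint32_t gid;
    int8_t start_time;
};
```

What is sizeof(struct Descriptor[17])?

544

@0: uid [2B, align 2] → 2
@2: state [1B, align 1] → 3
+1 pad (align 2)
@4: cpu [2B, align 2] → 6
+2 pad (align 8)
@8: rss [8B, align 8] → 16
@16: lock [4B, align 2] → 20
@20: refcount [4B, align 4] → 24
@24: gid [4B, align 4] → 28
@28: start_time [1B, align 1] → 29
+3 tail pad (align 8)
size 32, align 8
array of 17: 17 × 32 = 544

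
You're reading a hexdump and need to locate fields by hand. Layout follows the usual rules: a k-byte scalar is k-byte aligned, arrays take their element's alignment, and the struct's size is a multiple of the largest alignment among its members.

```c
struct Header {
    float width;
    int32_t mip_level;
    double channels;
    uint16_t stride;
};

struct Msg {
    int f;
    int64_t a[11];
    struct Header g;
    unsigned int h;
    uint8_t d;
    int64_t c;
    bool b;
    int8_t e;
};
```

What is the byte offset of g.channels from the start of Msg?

104

Header: 0..4  width  (4B, 4-aligned); 4..8  mip_level  (4B, 4-aligned); 8..16  channels  (8B, 8-aligned); 16..18  stride  (2B, 2-aligned); 18..24  -- tail padding (6B); sizeof = 24, alignof = 8
0..4  f  (4B, 4-aligned)
4..8  -- padding (4B)
8..96  a  (88B, 8-aligned)
96..120  g  (24B, 8-aligned)
within Header: channels at 8
96 + 8 = 104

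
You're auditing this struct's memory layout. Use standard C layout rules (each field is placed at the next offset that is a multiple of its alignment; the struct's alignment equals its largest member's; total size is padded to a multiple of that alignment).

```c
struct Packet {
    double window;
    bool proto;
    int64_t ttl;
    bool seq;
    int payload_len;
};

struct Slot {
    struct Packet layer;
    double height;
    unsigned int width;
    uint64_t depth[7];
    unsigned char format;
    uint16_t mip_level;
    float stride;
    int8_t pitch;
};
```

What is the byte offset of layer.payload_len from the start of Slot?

Packet: @0: window [8B, align 8] → 8; @8: proto [1B, align 1] → 9; +7 pad (align 8); @16: ttl [8B, align 8] → 24; @24: seq [1B, align 1] → 25; +3 pad (align 4); @28: payload_len [4B, align 4] → 32; size 32, align 8
@0: layer [32B, align 8] → 32
within Packet: payload_len at 28
0 + 28 = 28

28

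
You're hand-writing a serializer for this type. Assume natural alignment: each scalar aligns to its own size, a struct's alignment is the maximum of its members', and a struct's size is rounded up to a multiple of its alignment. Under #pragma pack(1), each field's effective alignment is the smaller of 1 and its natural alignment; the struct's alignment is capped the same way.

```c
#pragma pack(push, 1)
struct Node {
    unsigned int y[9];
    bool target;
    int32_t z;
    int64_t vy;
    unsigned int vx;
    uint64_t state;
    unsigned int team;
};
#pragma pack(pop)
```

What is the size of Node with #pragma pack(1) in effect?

65

0..36  y  (36B, 1-aligned)
36..37  target  (1B, 1-aligned)
37..41  z  (4B, 1-aligned)
41..49  vy  (8B, 1-aligned)
49..53  vx  (4B, 1-aligned)
53..61  state  (8B, 1-aligned)
61..65  team  (4B, 1-aligned)
sizeof = 65, alignof = 1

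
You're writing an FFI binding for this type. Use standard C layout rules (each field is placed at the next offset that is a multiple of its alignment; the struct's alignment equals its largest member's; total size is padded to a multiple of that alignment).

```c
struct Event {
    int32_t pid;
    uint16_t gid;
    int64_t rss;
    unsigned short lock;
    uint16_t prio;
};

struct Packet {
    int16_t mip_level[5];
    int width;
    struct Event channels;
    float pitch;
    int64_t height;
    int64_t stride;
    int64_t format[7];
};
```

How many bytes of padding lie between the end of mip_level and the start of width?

Event: pid at 0 (size 4, align 4) → ends 4; gid at 4 (size 2, align 2) → ends 6; pad 2 to align 8 for rss; rss at 8 (size 8, align 8) → ends 16; lock at 16 (size 2, align 2) → ends 18; prio at 18 (size 2, align 2) → ends 20; tail pad 4 to reach multiple of 8; total 24 bytes, alignment 8
mip_level at 0 (size 10, align 2) → ends 10
pad 2 to align 4 for width
width at 12 (size 4, align 4) → ends 16

2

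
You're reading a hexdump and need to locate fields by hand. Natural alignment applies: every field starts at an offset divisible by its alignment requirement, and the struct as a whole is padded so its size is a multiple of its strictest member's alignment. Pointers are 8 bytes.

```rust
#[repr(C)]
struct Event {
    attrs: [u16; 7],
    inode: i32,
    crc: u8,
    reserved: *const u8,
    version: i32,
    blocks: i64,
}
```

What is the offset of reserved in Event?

attrs at 0 (size 14, align 2) → ends 14
pad 2 to align 4 for inode
inode at 16 (size 4, align 4) → ends 20
crc at 20 (size 1, align 1) → ends 21
pad 3 to align 8 for reserved
reserved at 24 (size 8, align 8) → ends 32

24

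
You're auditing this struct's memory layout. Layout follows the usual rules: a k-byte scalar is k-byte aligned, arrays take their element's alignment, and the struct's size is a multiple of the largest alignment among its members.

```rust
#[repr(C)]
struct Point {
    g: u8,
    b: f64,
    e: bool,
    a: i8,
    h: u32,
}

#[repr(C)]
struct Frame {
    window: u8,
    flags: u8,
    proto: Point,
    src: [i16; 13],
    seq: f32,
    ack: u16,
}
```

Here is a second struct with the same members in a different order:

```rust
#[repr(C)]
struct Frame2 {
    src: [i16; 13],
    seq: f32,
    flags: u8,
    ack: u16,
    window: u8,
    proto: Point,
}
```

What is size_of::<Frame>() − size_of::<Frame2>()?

Point: @0: g [1B, align 1] → 1; +7 pad (align 8); @8: b [8B, align 8] → 16; @16: e [1B, align 1] → 17; @17: a [1B, align 1] → 18; +2 pad (align 4); @20: h [4B, align 4] → 24; size 24, align 8
@0: window [1B, align 1] → 1
@1: flags [1B, align 1] → 2
+6 pad (align 8)
@8: proto [24B, align 8] → 32
@32: src [26B, align 2] → 58
+2 pad (align 4)
@60: seq [4B, align 4] → 64
@64: ack [2B, align 2] → 66
+6 tail pad (align 8)
size 72, align 8
— Frame2 —
@0: src [26B, align 2] → 26
+2 pad (align 4)
@28: seq [4B, align 4] → 32
@32: flags [1B, align 1] → 33
+1 pad (align 2)
@34: ack [2B, align 2] → 36
@36: window [1B, align 1] → 37
+3 pad (align 8)
@40: proto [24B, align 8] → 64
size 64, align 8
72 − 64 = 8

8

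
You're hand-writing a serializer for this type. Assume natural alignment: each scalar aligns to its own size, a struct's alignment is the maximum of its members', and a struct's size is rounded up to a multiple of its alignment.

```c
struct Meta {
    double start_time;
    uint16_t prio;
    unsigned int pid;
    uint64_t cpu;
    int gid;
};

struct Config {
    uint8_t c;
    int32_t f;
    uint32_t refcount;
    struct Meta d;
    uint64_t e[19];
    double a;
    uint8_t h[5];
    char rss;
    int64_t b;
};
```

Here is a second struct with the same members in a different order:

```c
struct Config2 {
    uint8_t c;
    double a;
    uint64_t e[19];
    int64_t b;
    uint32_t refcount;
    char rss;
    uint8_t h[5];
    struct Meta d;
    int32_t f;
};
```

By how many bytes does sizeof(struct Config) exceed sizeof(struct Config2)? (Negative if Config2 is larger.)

-8

Meta: @0: start_time [8B, align 8] → 8; @8: prio [2B, align 2] → 10; +2 pad (align 4); @12: pid [4B, align 4] → 16; @16: cpu [8B, align 8] → 24; @24: gid [4B, align 4] → 28; +4 tail pad (align 8); size 32, align 8
@0: c [1B, align 1] → 1
+3 pad (align 4)
@4: f [4B, align 4] → 8
@8: refcount [4B, align 4] → 12
+4 pad (align 8)
@16: d [32B, align 8] → 48
@48: e [152B, align 8] → 200
@200: a [8B, align 8] → 208
@208: h [5B, align 1] → 213
@213: rss [1B, align 1] → 214
+2 pad (align 8)
@216: b [8B, align 8] → 224
size 224, align 8
— Config2 —
@0: c [1B, align 1] → 1
+7 pad (align 8)
@8: a [8B, align 8] → 16
@16: e [152B, align 8] → 168
@168: b [8B, align 8] → 176
@176: refcount [4B, align 4] → 180
@180: rss [1B, align 1] → 181
@181: h [5B, align 1] → 186
+6 pad (align 8)
@192: d [32B, align 8] → 224
@224: f [4B, align 4] → 228
+4 tail pad (align 8)
size 232, align 8
224 − 232 = -8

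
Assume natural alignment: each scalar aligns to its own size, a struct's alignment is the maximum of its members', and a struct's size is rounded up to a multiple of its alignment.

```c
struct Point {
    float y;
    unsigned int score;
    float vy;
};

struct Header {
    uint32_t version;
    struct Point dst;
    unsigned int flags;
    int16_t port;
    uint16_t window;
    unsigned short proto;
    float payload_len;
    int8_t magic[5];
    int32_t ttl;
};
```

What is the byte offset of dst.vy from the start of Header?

Point: 0..4  y  (4B, 4-aligned); 4..8  score  (4B, 4-aligned); 8..12  vy  (4B, 4-aligned); sizeof = 12, alignof = 4
0..4  version  (4B, 4-aligned)
4..16  dst  (12B, 4-aligned)
within Point: vy at 8
4 + 8 = 12

12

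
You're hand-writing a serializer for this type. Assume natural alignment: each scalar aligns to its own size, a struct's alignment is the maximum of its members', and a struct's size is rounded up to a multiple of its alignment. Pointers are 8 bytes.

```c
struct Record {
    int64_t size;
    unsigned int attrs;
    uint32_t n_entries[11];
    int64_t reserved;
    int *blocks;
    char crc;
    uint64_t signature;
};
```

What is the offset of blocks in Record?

0..8  size  (8B, 8-aligned)
8..12  attrs  (4B, 4-aligned)
12..56  n_entries  (44B, 4-aligned)
56..64  reserved  (8B, 8-aligned)
64..72  blocks  (8B, 8-aligned)

64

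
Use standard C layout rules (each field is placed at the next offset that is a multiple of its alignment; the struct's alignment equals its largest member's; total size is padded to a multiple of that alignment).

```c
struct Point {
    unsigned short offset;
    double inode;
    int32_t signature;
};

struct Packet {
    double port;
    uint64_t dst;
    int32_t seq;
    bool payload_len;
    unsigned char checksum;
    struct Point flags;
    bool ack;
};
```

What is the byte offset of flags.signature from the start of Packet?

Point: 0..2  offset  (2B, 2-aligned); 2..8  -- padding (6B); 8..16  inode  (8B, 8-aligned); 16..20  signature  (4B, 4-aligned); 20..24  -- tail padding (4B); sizeof = 24, alignof = 8
0..8  port  (8B, 8-aligned)
8..16  dst  (8B, 8-aligned)
16..20  seq  (4B, 4-aligned)
20..21  payload_len  (1B, 1-aligned)
21..22  checksum  (1B, 1-aligned)
22..24  -- padding (2B)
24..48  flags  (24B, 8-aligned)
within Point: signature at 16
24 + 16 = 40

40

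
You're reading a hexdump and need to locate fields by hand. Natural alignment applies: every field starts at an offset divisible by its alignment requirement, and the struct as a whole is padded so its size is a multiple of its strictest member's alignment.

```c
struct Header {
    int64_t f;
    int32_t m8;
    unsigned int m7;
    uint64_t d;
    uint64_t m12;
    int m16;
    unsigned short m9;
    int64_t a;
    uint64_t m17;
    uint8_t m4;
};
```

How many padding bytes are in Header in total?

@0: f [8B, align 8] → 8
@8: m8 [4B, align 4] → 12
@12: m7 [4B, align 4] → 16
@16: d [8B, align 8] → 24
@24: m12 [8B, align 8] → 32
@32: m16 [4B, align 4] → 36
@36: m9 [2B, align 2] → 38
+2 pad (align 8)
@40: a [8B, align 8] → 48
@48: m17 [8B, align 8] → 56
@56: m4 [1B, align 1] → 57
+7 tail pad (align 8)
size 64, align 8
data bytes 55, size 64 → padding 9

9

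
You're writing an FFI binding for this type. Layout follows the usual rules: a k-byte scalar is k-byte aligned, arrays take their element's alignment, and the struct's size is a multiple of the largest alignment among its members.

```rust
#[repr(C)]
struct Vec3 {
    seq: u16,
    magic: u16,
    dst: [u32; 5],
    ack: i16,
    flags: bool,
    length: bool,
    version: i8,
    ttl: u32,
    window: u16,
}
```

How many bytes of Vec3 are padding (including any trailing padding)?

@0: seq [2B, align 2] → 2
@2: magic [2B, align 2] → 4
@4: dst [20B, align 4] → 24
@24: ack [2B, align 2] → 26
@26: flags [1B, align 1] → 27
@27: length [1B, align 1] → 28
@28: version [1B, align 1] → 29
+3 pad (align 4)
@32: ttl [4B, align 4] → 36
@36: window [2B, align 2] → 38
+2 tail pad (align 4)
size 40, align 4
data bytes 35, size 40 → padding 5

5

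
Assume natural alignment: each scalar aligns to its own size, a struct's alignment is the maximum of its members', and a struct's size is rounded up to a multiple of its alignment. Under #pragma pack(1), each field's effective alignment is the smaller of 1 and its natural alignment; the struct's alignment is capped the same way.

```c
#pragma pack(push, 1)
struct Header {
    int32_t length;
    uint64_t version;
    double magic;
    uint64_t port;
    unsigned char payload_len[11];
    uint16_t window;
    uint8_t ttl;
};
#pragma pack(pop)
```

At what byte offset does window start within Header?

@0: length [4B, align 1] → 4
@4: version [8B, align 1] → 12
@12: magic [8B, align 1] → 20
@20: port [8B, align 1] → 28
@28: payload_len [11B, align 1] → 39
@39: window [2B, align 1] → 41

39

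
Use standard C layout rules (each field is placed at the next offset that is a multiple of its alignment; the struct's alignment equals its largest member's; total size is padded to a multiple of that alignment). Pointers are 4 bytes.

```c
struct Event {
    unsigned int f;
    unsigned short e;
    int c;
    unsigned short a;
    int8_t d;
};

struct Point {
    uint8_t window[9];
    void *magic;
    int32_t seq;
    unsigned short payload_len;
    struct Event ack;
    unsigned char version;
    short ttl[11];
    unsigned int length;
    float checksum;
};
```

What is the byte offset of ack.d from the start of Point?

Event: f at 0 (size 4, align 4) → ends 4; e at 4 (size 2, align 2) → ends 6; pad 2 to align 4 for c; c at 8 (size 4, align 4) → ends 12; a at 12 (size 2, align 2) → ends 14; d at 14 (size 1, align 1) → ends 15; tail pad 1 to reach multiple of 4; total 16 bytes, alignment 4
window at 0 (size 9, align 1) → ends 9
pad 3 to align 4 for magic
magic at 12 (size 4, align 4) → ends 16
seq at 16 (size 4, align 4) → ends 20
payload_len at 20 (size 2, align 2) → ends 22
pad 2 to align 4 for ack
ack at 24 (size 16, align 4) → ends 40
within Event: d at 14
24 + 14 = 38

38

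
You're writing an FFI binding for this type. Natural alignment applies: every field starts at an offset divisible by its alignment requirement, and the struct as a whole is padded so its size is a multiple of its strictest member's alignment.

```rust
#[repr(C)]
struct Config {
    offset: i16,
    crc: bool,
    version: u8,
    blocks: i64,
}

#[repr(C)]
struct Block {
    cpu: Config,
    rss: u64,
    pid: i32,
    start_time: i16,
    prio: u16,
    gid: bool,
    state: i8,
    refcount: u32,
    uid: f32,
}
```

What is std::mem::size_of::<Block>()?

48 bytes

Config: 0..2  offset  (2B, 2-aligned); 2..3  crc  (1B, 1-aligned); 3..4  version  (1B, 1-aligned); 4..8  -- padding (4B); 8..16  blocks  (8B, 8-aligned); sizeof = 16, alignof = 8
0..16  cpu  (16B, 8-aligned)
16..24  rss  (8B, 8-aligned)
24..28  pid  (4B, 4-aligned)
28..30  start_time  (2B, 2-aligned)
30..32  prio  (2B, 2-aligned)
32..33  gid  (1B, 1-aligned)
33..34  state  (1B, 1-aligned)
34..36  -- padding (2B)
36..40  refcount  (4B, 4-aligned)
40..44  uid  (4B, 4-aligned)
44..48  -- tail padding (4B)
sizeof = 48, alignof = 8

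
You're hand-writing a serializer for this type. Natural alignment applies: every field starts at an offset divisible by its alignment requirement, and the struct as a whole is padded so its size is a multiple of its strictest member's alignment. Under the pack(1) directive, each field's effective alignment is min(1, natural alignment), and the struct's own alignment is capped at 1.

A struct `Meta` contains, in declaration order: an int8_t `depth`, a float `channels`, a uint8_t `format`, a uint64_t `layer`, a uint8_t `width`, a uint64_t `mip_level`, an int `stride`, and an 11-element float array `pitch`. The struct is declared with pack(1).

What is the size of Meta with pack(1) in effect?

71

depth at 0 (size 1, align 1) → ends 1
channels at 1 (size 4, align 1) → ends 5
format at 5 (size 1, align 1) → ends 6
layer at 6 (size 8, align 1) → ends 14
width at 14 (size 1, align 1) → ends 15
mip_level at 15 (size 8, align 1) → ends 23
stride at 23 (size 4, align 1) → ends 27
pitch at 27 (size 44, align 1) → ends 71
total 71 bytes, alignment 1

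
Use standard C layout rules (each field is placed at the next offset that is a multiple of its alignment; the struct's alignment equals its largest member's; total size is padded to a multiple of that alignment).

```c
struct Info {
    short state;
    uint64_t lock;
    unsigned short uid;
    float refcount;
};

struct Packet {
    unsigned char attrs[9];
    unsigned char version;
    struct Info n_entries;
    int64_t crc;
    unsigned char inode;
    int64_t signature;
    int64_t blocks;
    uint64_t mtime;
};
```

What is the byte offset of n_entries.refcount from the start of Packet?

36

Info: state at 0 (size 2, align 2) → ends 2; pad 6 to align 8 for lock; lock at 8 (size 8, align 8) → ends 16; uid at 16 (size 2, align 2) → ends 18; pad 2 to align 4 for refcount; refcount at 20 (size 4, align 4) → ends 24; total 24 bytes, alignment 8
attrs at 0 (size 9, align 1) → ends 9
version at 9 (size 1, align 1) → ends 10
pad 6 to align 8 for n_entries
n_entries at 16 (size 24, align 8) → ends 40
within Info: refcount at 20
16 + 20 = 36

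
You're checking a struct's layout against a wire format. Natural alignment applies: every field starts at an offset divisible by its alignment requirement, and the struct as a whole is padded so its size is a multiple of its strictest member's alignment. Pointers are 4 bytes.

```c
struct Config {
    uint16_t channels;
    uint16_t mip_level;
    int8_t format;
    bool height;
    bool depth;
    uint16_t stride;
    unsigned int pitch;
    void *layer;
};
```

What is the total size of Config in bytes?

20 bytes

0..2  channels  (2B, 2-aligned)
2..4  mip_level  (2B, 2-aligned)
4..5  format  (1B, 1-aligned)
5..6  height  (1B, 1-aligned)
6..7  depth  (1B, 1-aligned)
7..8  -- padding (1B)
8..10  stride  (2B, 2-aligned)
10..12  -- padding (2B)
12..16  pitch  (4B, 4-aligned)
16..20  layer  (4B, 4-aligned)
sizeof = 20, alignof = 4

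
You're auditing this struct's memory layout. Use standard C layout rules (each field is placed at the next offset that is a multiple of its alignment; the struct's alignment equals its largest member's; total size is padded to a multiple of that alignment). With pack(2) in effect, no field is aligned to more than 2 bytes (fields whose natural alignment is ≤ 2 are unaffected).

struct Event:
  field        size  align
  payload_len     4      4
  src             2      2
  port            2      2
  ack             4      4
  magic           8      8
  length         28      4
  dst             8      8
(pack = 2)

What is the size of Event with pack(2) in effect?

56

payload_len at 0 (size 4, align 2) → ends 4
src at 4 (size 2, align 2) → ends 6
port at 6 (size 2, align 2) → ends 8
ack at 8 (size 4, align 2) → ends 12
magic at 12 (size 8, align 2) → ends 20
length at 20 (size 28, align 2) → ends 48
dst at 48 (size 8, align 2) → ends 56
total 56 bytes, alignment 2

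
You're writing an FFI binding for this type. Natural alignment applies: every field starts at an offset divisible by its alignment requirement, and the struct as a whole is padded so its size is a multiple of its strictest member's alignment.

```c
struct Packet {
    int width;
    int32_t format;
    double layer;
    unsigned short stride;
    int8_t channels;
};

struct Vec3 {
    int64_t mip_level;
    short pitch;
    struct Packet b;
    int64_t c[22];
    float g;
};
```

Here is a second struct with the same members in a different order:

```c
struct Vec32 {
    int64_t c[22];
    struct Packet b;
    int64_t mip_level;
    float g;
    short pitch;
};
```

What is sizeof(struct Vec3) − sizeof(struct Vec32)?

Packet: @0: width [4B, align 4] → 4; @4: format [4B, align 4] → 8; @8: layer [8B, align 8] → 16; @16: stride [2B, align 2] → 18; @18: channels [1B, align 1] → 19; +5 tail pad (align 8); size 24, align 8
@0: mip_level [8B, align 8] → 8
@8: pitch [2B, align 2] → 10
+6 pad (align 8)
@16: b [24B, align 8] → 40
@40: c [176B, align 8] → 216
@216: g [4B, align 4] → 220
+4 tail pad (align 8)
size 224, align 8
— Vec32 —
@0: c [176B, align 8] → 176
@176: b [24B, align 8] → 200
@200: mip_level [8B, align 8] → 208
@208: g [4B, align 4] → 212
@212: pitch [2B, align 2] → 214
+2 tail pad (align 8)
size 216, align 8
224 − 216 = 8

8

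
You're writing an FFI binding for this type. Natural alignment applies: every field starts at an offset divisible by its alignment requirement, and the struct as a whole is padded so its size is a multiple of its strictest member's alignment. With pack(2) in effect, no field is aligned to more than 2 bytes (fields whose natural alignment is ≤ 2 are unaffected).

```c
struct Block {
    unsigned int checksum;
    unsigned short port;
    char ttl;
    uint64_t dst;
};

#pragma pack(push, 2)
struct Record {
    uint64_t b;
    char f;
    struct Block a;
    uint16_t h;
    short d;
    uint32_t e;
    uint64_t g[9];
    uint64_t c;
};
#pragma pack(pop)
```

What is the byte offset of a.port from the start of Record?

14

Block: 0..4  checksum  (4B, 4-aligned); 4..6  port  (2B, 2-aligned); 6..7  ttl  (1B, 1-aligned); 7..8  -- padding (1B); 8..16  dst  (8B, 8-aligned); sizeof = 16, alignof = 8
0..8  b  (8B, 2-aligned)
8..9  f  (1B, 1-aligned)
9..10  -- padding (1B)
10..26  a  (16B, 2-aligned)
within Block: port at 4
10 + 4 = 14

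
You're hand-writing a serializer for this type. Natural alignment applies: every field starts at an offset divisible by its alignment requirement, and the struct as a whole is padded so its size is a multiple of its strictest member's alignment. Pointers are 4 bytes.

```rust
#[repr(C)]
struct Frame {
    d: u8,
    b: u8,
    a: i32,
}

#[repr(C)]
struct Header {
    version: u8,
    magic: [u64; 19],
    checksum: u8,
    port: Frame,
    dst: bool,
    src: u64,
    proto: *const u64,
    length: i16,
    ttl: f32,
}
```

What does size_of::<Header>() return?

Frame: d at 0 (size 1, align 1) → ends 1; b at 1 (size 1, align 1) → ends 2; pad 2 to align 4 for a; a at 4 (size 4, align 4) → ends 8; total 8 bytes, alignment 4
version at 0 (size 1, align 1) → ends 1
pad 7 to align 8 for magic
magic at 8 (size 152, align 8) → ends 160
checksum at 160 (size 1, align 1) → ends 161
pad 3 to align 4 for port
port at 164 (size 8, align 4) → ends 172
dst at 172 (size 1, align 1) → ends 173
pad 3 to align 8 for src
src at 176 (size 8, align 8) → ends 184
proto at 184 (size 4, align 4) → ends 188
length at 188 (size 2, align 2) → ends 190
pad 2 to align 4 for ttl
ttl at 192 (size 4, align 4) → ends 196
tail pad 4 to reach multiple of 8
total 200 bytes, alignment 8

200 bytes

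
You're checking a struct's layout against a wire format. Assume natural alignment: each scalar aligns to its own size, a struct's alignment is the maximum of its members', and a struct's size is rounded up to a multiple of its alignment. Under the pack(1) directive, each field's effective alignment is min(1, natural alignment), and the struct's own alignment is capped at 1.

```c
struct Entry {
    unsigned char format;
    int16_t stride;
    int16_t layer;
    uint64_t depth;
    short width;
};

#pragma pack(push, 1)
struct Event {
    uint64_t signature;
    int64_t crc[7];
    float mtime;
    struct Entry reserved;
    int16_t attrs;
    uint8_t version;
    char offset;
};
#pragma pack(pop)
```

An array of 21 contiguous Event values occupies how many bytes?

Entry: 0..1  format  (1B, 1-aligned); 1..2  -- padding (1B); 2..4  stride  (2B, 2-aligned); 4..6  layer  (2B, 2-aligned); 6..8  -- padding (2B); 8..16  depth  (8B, 8-aligned); 16..18  width  (2B, 2-aligned); 18..24  -- tail padding (6B); sizeof = 24, alignof = 8
0..8  signature  (8B, 1-aligned)
8..64  crc  (56B, 1-aligned)
64..68  mtime  (4B, 1-aligned)
68..92  reserved  (24B, 1-aligned)
92..94  attrs  (2B, 1-aligned)
94..95  version  (1B, 1-aligned)
95..96  offset  (1B, 1-aligned)
sizeof = 96, alignof = 1
array of 21: 21 × 96 = 2016

2016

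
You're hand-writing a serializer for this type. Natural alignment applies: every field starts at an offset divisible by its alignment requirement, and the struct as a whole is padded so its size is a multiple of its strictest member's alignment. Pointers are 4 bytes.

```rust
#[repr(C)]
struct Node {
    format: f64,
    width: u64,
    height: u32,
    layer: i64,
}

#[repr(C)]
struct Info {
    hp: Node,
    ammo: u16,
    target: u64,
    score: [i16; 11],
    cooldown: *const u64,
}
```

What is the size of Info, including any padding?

80

Node: 0..8  format  (8B, 8-aligned); 8..16  width  (8B, 8-aligned); 16..20  height  (4B, 4-aligned); 20..24  -- padding (4B); 24..32  layer  (8B, 8-aligned); sizeof = 32, alignof = 8
0..32  hp  (32B, 8-aligned)
32..34  ammo  (2B, 2-aligned)
34..40  -- padding (6B)
40..48  target  (8B, 8-aligned)
48..70  score  (22B, 2-aligned)
70..72  -- padding (2B)
72..76  cooldown  (4B, 4-aligned)
76..80  -- tail padding (4B)
sizeof = 80, alignof = 8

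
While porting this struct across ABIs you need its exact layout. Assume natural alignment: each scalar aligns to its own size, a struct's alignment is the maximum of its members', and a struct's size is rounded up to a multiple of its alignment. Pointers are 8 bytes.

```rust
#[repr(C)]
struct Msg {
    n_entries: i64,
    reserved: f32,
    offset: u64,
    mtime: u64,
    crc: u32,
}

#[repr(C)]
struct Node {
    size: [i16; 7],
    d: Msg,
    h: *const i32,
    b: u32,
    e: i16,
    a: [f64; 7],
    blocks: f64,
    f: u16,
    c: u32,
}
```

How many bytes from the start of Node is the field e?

68

Msg: n_entries at 0 (size 8, align 8) → ends 8; reserved at 8 (size 4, align 4) → ends 12; pad 4 to align 8 for offset; offset at 16 (size 8, align 8) → ends 24; mtime at 24 (size 8, align 8) → ends 32; crc at 32 (size 4, align 4) → ends 36; tail pad 4 to reach multiple of 8; total 40 bytes, alignment 8
size at 0 (size 14, align 2) → ends 14
pad 2 to align 8 for d
d at 16 (size 40, align 8) → ends 56
h at 56 (size 8, align 8) → ends 64
b at 64 (size 4, align 4) → ends 68
e at 68 (size 2, align 2) → ends 70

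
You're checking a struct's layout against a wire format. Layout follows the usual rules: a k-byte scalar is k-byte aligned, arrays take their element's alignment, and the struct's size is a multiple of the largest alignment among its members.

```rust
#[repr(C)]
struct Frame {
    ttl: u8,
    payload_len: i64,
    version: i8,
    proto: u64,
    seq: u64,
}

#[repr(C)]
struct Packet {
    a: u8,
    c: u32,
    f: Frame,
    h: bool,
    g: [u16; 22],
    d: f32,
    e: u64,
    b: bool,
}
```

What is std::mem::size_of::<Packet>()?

Frame: ttl at 0 (size 1, align 1) → ends 1; pad 7 to align 8 for payload_len; payload_len at 8 (size 8, align 8) → ends 16; version at 16 (size 1, align 1) → ends 17; pad 7 to align 8 for proto; proto at 24 (size 8, align 8) → ends 32; seq at 32 (size 8, align 8) → ends 40; total 40 bytes, alignment 8
a at 0 (size 1, align 1) → ends 1
pad 3 to align 4 for c
c at 4 (size 4, align 4) → ends 8
f at 8 (size 40, align 8) → ends 48
h at 48 (size 1, align 1) → ends 49
pad 1 to align 2 for g
g at 50 (size 44, align 2) → ends 94
pad 2 to align 4 for d
d at 96 (size 4, align 4) → ends 100
pad 4 to align 8 for e
e at 104 (size 8, align 8) → ends 112
b at 112 (size 1, align 1) → ends 113
tail pad 7 to reach multiple of 8
total 120 bytes, alignment 8

120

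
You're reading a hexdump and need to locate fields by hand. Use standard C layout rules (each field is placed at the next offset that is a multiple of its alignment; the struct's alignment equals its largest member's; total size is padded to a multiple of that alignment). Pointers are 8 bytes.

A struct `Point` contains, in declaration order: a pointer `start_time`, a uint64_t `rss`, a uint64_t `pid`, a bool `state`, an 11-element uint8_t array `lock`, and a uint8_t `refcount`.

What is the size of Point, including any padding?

@0: start_time [8B, align 8] → 8
@8: rss [8B, align 8] → 16
@16: pid [8B, align 8] → 24
@24: state [1B, align 1] → 25
@25: lock [11B, align 1] → 36
@36: refcount [1B, align 1] → 37
+3 tail pad (align 8)
size 40, align 8

40 bytes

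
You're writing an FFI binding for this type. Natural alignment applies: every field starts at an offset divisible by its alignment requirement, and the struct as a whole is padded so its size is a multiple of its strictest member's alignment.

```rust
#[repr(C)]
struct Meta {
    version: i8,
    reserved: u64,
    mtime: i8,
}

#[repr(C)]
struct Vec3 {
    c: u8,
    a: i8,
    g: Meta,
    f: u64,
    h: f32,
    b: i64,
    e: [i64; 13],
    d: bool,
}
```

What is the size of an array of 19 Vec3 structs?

Meta: @0: version [1B, align 1] → 1; +7 pad (align 8); @8: reserved [8B, align 8] → 16; @16: mtime [1B, align 1] → 17; +7 tail pad (align 8); size 24, align 8
@0: c [1B, align 1] → 1
@1: a [1B, align 1] → 2
+6 pad (align 8)
@8: g [24B, align 8] → 32
@32: f [8B, align 8] → 40
@40: h [4B, align 4] → 44
+4 pad (align 8)
@48: b [8B, align 8] → 56
@56: e [104B, align 8] → 160
@160: d [1B, align 1] → 161
+7 tail pad (align 8)
size 168, align 8
array of 19: 19 × 168 = 3192

3192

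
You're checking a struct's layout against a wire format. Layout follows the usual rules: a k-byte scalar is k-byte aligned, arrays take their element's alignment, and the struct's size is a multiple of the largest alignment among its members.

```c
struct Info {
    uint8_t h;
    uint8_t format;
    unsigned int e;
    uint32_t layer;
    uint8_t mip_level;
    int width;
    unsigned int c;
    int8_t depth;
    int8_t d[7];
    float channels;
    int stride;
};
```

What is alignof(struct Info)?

4

member alignments: h=1, format=1, e=4, layer=4, mip_level=1, width=4, c=4, depth=1, d=1, channels=4, stride=4
max = 4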